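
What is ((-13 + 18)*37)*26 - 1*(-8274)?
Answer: 13084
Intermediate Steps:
((-13 + 18)*37)*26 - 1*(-8274) = (5*37)*26 + 8274 = 185*26 + 8274 = 4810 + 8274 = 13084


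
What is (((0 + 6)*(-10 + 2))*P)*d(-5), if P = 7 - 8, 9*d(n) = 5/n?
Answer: -16/3 ≈ -5.3333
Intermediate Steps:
d(n) = 5/(9*n) (d(n) = (5/n)/9 = 5/(9*n))
P = -1
(((0 + 6)*(-10 + 2))*P)*d(-5) = (((0 + 6)*(-10 + 2))*(-1))*((5/9)/(-5)) = ((6*(-8))*(-1))*((5/9)*(-1/5)) = -48*(-1)*(-1/9) = 48*(-1/9) = -16/3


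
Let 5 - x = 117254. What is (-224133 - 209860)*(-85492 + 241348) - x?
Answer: -67640295759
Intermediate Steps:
x = -117249 (x = 5 - 1*117254 = 5 - 117254 = -117249)
(-224133 - 209860)*(-85492 + 241348) - x = (-224133 - 209860)*(-85492 + 241348) - 1*(-117249) = -433993*155856 + 117249 = -67640413008 + 117249 = -67640295759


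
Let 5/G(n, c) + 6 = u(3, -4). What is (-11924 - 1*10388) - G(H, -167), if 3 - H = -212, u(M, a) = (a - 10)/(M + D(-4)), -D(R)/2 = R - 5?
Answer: -89245/4 ≈ -22311.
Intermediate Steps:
D(R) = 10 - 2*R (D(R) = -2*(R - 5) = -2*(-5 + R) = 10 - 2*R)
u(M, a) = (-10 + a)/(18 + M) (u(M, a) = (a - 10)/(M + (10 - 2*(-4))) = (-10 + a)/(M + (10 + 8)) = (-10 + a)/(M + 18) = (-10 + a)/(18 + M))
H = 215 (H = 3 - 1*(-212) = 3 + 212 = 215)
G(n, c) = -¾ (G(n, c) = 5/(-6 + (-10 - 4)/(18 + 3)) = 5/(-6 - 14/21) = 5/(-6 + (1/21)*(-14)) = 5/(-6 - ⅔) = 5/(-20/3) = 5*(-3/20) = -¾)
(-11924 - 1*10388) - G(H, -167) = (-11924 - 1*10388) - 1*(-¾) = (-11924 - 10388) + ¾ = -22312 + ¾ = -89245/4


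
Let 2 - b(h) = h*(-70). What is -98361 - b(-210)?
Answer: -83663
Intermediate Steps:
b(h) = 2 + 70*h (b(h) = 2 - h*(-70) = 2 - (-70)*h = 2 + 70*h)
-98361 - b(-210) = -98361 - (2 + 70*(-210)) = -98361 - (2 - 14700) = -98361 - 1*(-14698) = -98361 + 14698 = -83663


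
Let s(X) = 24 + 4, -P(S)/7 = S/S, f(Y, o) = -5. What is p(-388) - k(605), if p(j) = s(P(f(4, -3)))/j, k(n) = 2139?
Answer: -207490/97 ≈ -2139.1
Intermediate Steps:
P(S) = -7 (P(S) = -7*S/S = -7*1 = -7)
s(X) = 28
p(j) = 28/j
p(-388) - k(605) = 28/(-388) - 1*2139 = 28*(-1/388) - 2139 = -7/97 - 2139 = -207490/97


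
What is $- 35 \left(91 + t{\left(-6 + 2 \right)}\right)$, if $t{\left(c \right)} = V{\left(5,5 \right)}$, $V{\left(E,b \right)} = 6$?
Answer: $-3395$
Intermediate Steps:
$t{\left(c \right)} = 6$
$- 35 \left(91 + t{\left(-6 + 2 \right)}\right) = - 35 \left(91 + 6\right) = \left(-35\right) 97 = -3395$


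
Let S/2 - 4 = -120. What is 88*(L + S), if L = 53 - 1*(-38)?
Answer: -12408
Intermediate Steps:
S = -232 (S = 8 + 2*(-120) = 8 - 240 = -232)
L = 91 (L = 53 + 38 = 91)
88*(L + S) = 88*(91 - 232) = 88*(-141) = -12408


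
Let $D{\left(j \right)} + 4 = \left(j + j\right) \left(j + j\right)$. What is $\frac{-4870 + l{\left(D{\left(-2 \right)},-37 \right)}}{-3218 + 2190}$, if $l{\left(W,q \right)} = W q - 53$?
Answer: $\frac{5367}{1028} \approx 5.2208$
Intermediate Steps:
$D{\left(j \right)} = -4 + 4 j^{2}$ ($D{\left(j \right)} = -4 + \left(j + j\right) \left(j + j\right) = -4 + 2 j 2 j = -4 + 4 j^{2}$)
$l{\left(W,q \right)} = -53 + W q$
$\frac{-4870 + l{\left(D{\left(-2 \right)},-37 \right)}}{-3218 + 2190} = \frac{-4870 + \left(-53 + \left(-4 + 4 \left(-2\right)^{2}\right) \left(-37\right)\right)}{-3218 + 2190} = \frac{-4870 + \left(-53 + \left(-4 + 4 \cdot 4\right) \left(-37\right)\right)}{-1028} = \left(-4870 + \left(-53 + \left(-4 + 16\right) \left(-37\right)\right)\right) \left(- \frac{1}{1028}\right) = \left(-4870 + \left(-53 + 12 \left(-37\right)\right)\right) \left(- \frac{1}{1028}\right) = \left(-4870 - 497\right) \left(- \frac{1}{1028}\right) = \left(-5367\right) \left(- \frac{1}{1028}\right) = \frac{5367}{1028}$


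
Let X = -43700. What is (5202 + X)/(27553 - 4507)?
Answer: -19249/11523 ≈ -1.6705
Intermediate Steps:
(5202 + X)/(27553 - 4507) = (5202 - 43700)/(27553 - 4507) = -38498/23046 = -38498*1/23046 = -19249/11523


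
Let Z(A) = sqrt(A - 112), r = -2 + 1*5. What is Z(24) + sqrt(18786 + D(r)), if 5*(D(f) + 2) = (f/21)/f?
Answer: sqrt(207093705)/105 + 2*I*sqrt(22) ≈ 137.05 + 9.3808*I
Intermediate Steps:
r = 3 (r = -2 + 5 = 3)
D(f) = -209/105 (D(f) = -2 + ((f/21)/f)/5 = -2 + (1/5)*(1/21) = -2 + 1/105 = -209/105)
Z(A) = sqrt(-112 + A)
Z(24) + sqrt(18786 + D(r)) = sqrt(-112 + 24) + sqrt(18786 - 209/105) = sqrt(-88) + sqrt(1972321/105) = 2*I*sqrt(22) + sqrt(207093705)/105 = sqrt(207093705)/105 + 2*I*sqrt(22)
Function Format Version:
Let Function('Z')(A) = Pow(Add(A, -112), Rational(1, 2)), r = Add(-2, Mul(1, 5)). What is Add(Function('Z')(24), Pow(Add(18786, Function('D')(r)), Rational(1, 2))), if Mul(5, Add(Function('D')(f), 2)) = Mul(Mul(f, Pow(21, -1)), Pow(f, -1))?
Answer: Add(Mul(Rational(1, 105), Pow(207093705, Rational(1, 2))), Mul(2, I, Pow(22, Rational(1, 2)))) ≈ Add(137.05, Mul(9.3808, I))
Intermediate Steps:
r = 3 (r = Add(-2, 5) = 3)
Function('D')(f) = Rational(-209, 105) (Function('D')(f) = Add(-2, Mul(Rational(1, 5), Mul(Mul(f, Pow(21, -1)), Pow(f, -1)))) = Add(-2, Mul(Rational(1, 5), Mul(Mul(f, Rational(1, 21)), Pow(f, -1)))) = Add(-2, Mul(Rational(1, 5), Mul(Mul(Rational(1, 21), f), Pow(f, -1)))) = Add(-2, Mul(Rational(1, 5), Rational(1, 21))) = Add(-2, Rational(1, 105)) = Rational(-209, 105))
Function('Z')(A) = Pow(Add(-112, A), Rational(1, 2))
Add(Function('Z')(24), Pow(Add(18786, Function('D')(r)), Rational(1, 2))) = Add(Pow(Add(-112, 24), Rational(1, 2)), Pow(Add(18786, Rational(-209, 105)), Rational(1, 2))) = Add(Pow(-88, Rational(1, 2)), Pow(Rational(1972321, 105), Rational(1, 2))) = Add(Mul(2, I, Pow(22, Rational(1, 2))), Mul(Rational(1, 105), Pow(207093705, Rational(1, 2)))) = Add(Mul(Rational(1, 105), Pow(207093705, Rational(1, 2))), Mul(2, I, Pow(22, Rational(1, 2))))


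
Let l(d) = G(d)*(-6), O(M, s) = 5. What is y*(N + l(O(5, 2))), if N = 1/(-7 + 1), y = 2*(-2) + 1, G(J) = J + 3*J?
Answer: 721/2 ≈ 360.50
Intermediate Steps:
G(J) = 4*J
l(d) = -24*d (l(d) = (4*d)*(-6) = -24*d)
y = -3 (y = -4 + 1 = -3)
N = -1/6 (N = 1/(-6) = -1/6 ≈ -0.16667)
y*(N + l(O(5, 2))) = -3*(-1/6 - 24*5) = -3*(-1/6 - 120) = -3*(-721/6) = 721/2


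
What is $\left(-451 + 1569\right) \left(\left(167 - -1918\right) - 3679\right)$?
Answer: $-1782092$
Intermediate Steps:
$\left(-451 + 1569\right) \left(\left(167 - -1918\right) - 3679\right) = 1118 \left(\left(167 + 1918\right) - 3679\right) = 1118 \left(2085 - 3679\right) = 1118 \left(-1594\right) = -1782092$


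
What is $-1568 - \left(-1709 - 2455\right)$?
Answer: $2596$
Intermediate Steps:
$-1568 - \left(-1709 - 2455\right) = -1568 - -4164 = -1568 + 4164 = 2596$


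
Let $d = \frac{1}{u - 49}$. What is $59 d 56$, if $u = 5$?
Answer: $- \frac{826}{11} \approx -75.091$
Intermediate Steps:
$d = - \frac{1}{44}$ ($d = \frac{1}{5 - 49} = \frac{1}{-44} = - \frac{1}{44} \approx -0.022727$)
$59 d 56 = 59 \left(- \frac{1}{44}\right) 56 = \left(- \frac{59}{44}\right) 56 = - \frac{826}{11}$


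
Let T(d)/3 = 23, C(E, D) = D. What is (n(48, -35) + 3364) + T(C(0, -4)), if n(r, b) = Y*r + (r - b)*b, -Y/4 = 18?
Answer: -2928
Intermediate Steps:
Y = -72 (Y = -4*18 = -72)
n(r, b) = -72*r + b*(r - b) (n(r, b) = -72*r + (r - b)*b = -72*r + b*(r - b))
T(d) = 69 (T(d) = 3*23 = 69)
(n(48, -35) + 3364) + T(C(0, -4)) = ((-1*(-35)² - 72*48 - 35*48) + 3364) + 69 = ((-1*1225 - 3456 - 1680) + 3364) + 69 = ((-1225 - 3456 - 1680) + 3364) + 69 = (-6361 + 3364) + 69 = -2997 + 69 = -2928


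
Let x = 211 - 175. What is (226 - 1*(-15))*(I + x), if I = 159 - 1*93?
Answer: 24582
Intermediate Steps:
I = 66 (I = 159 - 93 = 66)
x = 36
(226 - 1*(-15))*(I + x) = (226 - 1*(-15))*(66 + 36) = (226 + 15)*102 = 241*102 = 24582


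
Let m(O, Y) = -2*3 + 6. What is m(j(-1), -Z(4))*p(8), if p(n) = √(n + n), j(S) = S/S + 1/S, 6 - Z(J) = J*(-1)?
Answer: 0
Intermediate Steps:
Z(J) = 6 + J (Z(J) = 6 - J*(-1) = 6 - (-1)*J = 6 + J)
j(S) = 1 + 1/S
p(n) = √2*√n (p(n) = √(2*n) = √2*√n)
m(O, Y) = 0 (m(O, Y) = -6 + 6 = 0)
m(j(-1), -Z(4))*p(8) = 0*(√2*√8) = 0*(√2*(2*√2)) = 0*4 = 0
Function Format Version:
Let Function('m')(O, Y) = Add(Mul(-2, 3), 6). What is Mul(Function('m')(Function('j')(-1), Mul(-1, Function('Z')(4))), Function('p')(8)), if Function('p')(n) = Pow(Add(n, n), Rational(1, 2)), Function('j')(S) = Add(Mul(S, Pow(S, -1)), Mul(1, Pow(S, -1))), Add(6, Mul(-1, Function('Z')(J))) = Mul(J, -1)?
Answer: 0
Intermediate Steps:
Function('Z')(J) = Add(6, J) (Function('Z')(J) = Add(6, Mul(-1, Mul(J, -1))) = Add(6, Mul(-1, Mul(-1, J))) = Add(6, J))
Function('j')(S) = Add(1, Pow(S, -1))
Function('p')(n) = Mul(Pow(2, Rational(1, 2)), Pow(n, Rational(1, 2))) (Function('p')(n) = Pow(Mul(2, n), Rational(1, 2)) = Mul(Pow(2, Rational(1, 2)), Pow(n, Rational(1, 2))))
Function('m')(O, Y) = 0 (Function('m')(O, Y) = Add(-6, 6) = 0)
Mul(Function('m')(Function('j')(-1), Mul(-1, Function('Z')(4))), Function('p')(8)) = Mul(0, Mul(Pow(2, Rational(1, 2)), Pow(8, Rational(1, 2)))) = Mul(0, Mul(Pow(2, Rational(1, 2)), Mul(2, Pow(2, Rational(1, 2))))) = Mul(0, 4) = 0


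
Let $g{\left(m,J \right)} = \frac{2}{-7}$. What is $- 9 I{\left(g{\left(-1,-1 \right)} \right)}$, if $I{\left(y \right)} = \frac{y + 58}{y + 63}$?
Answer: $- \frac{3636}{439} \approx -8.2825$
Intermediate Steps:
$g{\left(m,J \right)} = - \frac{2}{7}$ ($g{\left(m,J \right)} = 2 \left(- \frac{1}{7}\right) = - \frac{2}{7}$)
$I{\left(y \right)} = \frac{58 + y}{63 + y}$
$- 9 I{\left(g{\left(-1,-1 \right)} \right)} = - 9 \frac{58 - \frac{2}{7}}{63 - \frac{2}{7}} = - 9 \frac{1}{\frac{439}{7}} \cdot \frac{404}{7} = - 9 \cdot \frac{7}{439} \cdot \frac{404}{7} = \left(-9\right) \frac{404}{439} = - \frac{3636}{439}$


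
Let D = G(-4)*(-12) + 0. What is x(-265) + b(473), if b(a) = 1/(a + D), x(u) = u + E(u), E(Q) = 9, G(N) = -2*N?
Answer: -96511/377 ≈ -256.00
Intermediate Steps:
D = -96 (D = -2*(-4)*(-12) + 0 = 8*(-12) + 0 = -96 + 0 = -96)
x(u) = 9 + u (x(u) = u + 9 = 9 + u)
b(a) = 1/(-96 + a) (b(a) = 1/(a - 96) = 1/(-96 + a))
x(-265) + b(473) = (9 - 265) + 1/(-96 + 473) = -256 + 1/377 = -96511/377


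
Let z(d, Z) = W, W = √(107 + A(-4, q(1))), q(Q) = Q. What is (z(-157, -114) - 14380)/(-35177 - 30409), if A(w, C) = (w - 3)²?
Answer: 7190/32793 - √39/32793 ≈ 0.21906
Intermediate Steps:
A(w, C) = (-3 + w)²
W = 2*√39 (W = √(107 + (-3 - 4)²) = √(107 + (-7)²) = √(107 + 49) = √156 = 2*√39 ≈ 12.490)
z(d, Z) = 2*√39
(z(-157, -114) - 14380)/(-35177 - 30409) = (2*√39 - 14380)/(-35177 - 30409) = (-14380 + 2*√39)/(-65586) = (-14380 + 2*√39)*(-1/65586) = 7190/32793 - √39/32793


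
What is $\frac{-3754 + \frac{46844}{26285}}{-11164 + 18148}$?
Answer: $- \frac{2348263}{4370820} \approx -0.53726$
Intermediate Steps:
$\frac{-3754 + \frac{46844}{26285}}{-11164 + 18148} = \frac{-3754 + 46844 \cdot \frac{1}{26285}}{6984} = \left(-3754 + \frac{6692}{3755}\right) \frac{1}{6984} = \left(- \frac{14089578}{3755}\right) \frac{1}{6984} = - \frac{2348263}{4370820}$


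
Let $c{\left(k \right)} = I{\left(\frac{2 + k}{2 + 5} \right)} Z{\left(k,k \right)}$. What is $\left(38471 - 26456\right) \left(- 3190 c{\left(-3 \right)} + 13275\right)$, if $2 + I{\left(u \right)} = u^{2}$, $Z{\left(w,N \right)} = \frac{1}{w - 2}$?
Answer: $\frac{7071896835}{49} \approx 1.4432 \cdot 10^{8}$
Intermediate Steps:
$Z{\left(w,N \right)} = \frac{1}{-2 + w}$
$I{\left(u \right)} = -2 + u^{2}$
$c{\left(k \right)} = \frac{-2 + \left(\frac{2}{7} + \frac{k}{7}\right)^{2}}{-2 + k}$ ($c{\left(k \right)} = \frac{-2 + \left(\frac{2 + k}{2 + 5}\right)^{2}}{-2 + k} = \frac{-2 + \left(\frac{2 + k}{7}\right)^{2}}{-2 + k} = \frac{-2 + \left(\left(2 + k\right) \frac{1}{7}\right)^{2}}{-2 + k} = \frac{-2 + \left(\frac{2}{7} + \frac{k}{7}\right)^{2}}{-2 + k}$)
$\left(38471 - 26456\right) \left(- 3190 c{\left(-3 \right)} + 13275\right) = \left(38471 - 26456\right) \left(- 3190 \frac{-98 + \left(2 - 3\right)^{2}}{49 \left(-2 - 3\right)} + 13275\right) = 12015 \left(- 3190 \frac{-98 + \left(-1\right)^{2}}{49 \left(-5\right)} + 13275\right) = 12015 \left(- 3190 \cdot \frac{1}{49} \left(- \frac{1}{5}\right) \left(-98 + 1\right) + 13275\right) = 12015 \left(- 3190 \cdot \frac{1}{49} \left(- \frac{1}{5}\right) \left(-97\right) + 13275\right) = 12015 \left(\left(-3190\right) \frac{97}{245} + 13275\right) = 12015 \left(- \frac{61886}{49} + 13275\right) = 12015 \cdot \frac{588589}{49} = \frac{7071896835}{49}$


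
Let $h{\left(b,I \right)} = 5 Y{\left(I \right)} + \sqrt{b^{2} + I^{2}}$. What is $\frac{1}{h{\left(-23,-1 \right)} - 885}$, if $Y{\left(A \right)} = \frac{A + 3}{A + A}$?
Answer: $- \frac{89}{79157} - \frac{\sqrt{530}}{791570} \approx -0.0011534$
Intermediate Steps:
$Y{\left(A \right)} = \frac{3 + A}{2 A}$
$h{\left(b,I \right)} = \sqrt{I^{2} + b^{2}} + \frac{5 \left(3 + I\right)}{2 I}$ ($h{\left(b,I \right)} = 5 \frac{3 + I}{2 I} + \sqrt{b^{2} + I^{2}} = \frac{5 \left(3 + I\right)}{2 I} + \sqrt{I^{2} + b^{2}} = \sqrt{I^{2} + b^{2}} + \frac{5 \left(3 + I\right)}{2 I}$)
$\frac{1}{h{\left(-23,-1 \right)} - 885} = \frac{1}{\left(\frac{5}{2} + \sqrt{\left(-1\right)^{2} + \left(-23\right)^{2}} + \frac{15}{2 \left(-1\right)}\right) - 885} = \frac{1}{\left(\frac{5}{2} + \sqrt{1 + 529} + \frac{15}{2} \left(-1\right)\right) - 885} = \frac{1}{\left(\frac{5}{2} + \sqrt{530} - \frac{15}{2}\right) - 885} = \frac{1}{\left(-5 + \sqrt{530}\right) - 885} = \frac{1}{-890 + \sqrt{530}}$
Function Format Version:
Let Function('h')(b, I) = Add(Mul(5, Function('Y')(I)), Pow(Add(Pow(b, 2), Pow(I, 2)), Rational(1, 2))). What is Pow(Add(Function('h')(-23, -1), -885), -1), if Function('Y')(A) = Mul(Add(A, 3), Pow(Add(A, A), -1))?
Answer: Add(Rational(-89, 79157), Mul(Rational(-1, 791570), Pow(530, Rational(1, 2)))) ≈ -0.0011534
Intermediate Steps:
Function('Y')(A) = Mul(Rational(1, 2), Pow(A, -1), Add(3, A)) (Function('Y')(A) = Mul(Add(3, A), Pow(Mul(2, A), -1)) = Mul(Add(3, A), Mul(Rational(1, 2), Pow(A, -1))) = Mul(Rational(1, 2), Pow(A, -1), Add(3, A)))
Function('h')(b, I) = Add(Pow(Add(Pow(I, 2), Pow(b, 2)), Rational(1, 2)), Mul(Rational(5, 2), Pow(I, -1), Add(3, I))) (Function('h')(b, I) = Add(Mul(5, Mul(Rational(1, 2), Pow(I, -1), Add(3, I))), Pow(Add(Pow(b, 2), Pow(I, 2)), Rational(1, 2))) = Add(Mul(Rational(5, 2), Pow(I, -1), Add(3, I)), Pow(Add(Pow(I, 2), Pow(b, 2)), Rational(1, 2))) = Add(Pow(Add(Pow(I, 2), Pow(b, 2)), Rational(1, 2)), Mul(Rational(5, 2), Pow(I, -1), Add(3, I))))
Pow(Add(Function('h')(-23, -1), -885), -1) = Pow(Add(Add(Rational(5, 2), Pow(Add(Pow(-1, 2), Pow(-23, 2)), Rational(1, 2)), Mul(Rational(15, 2), Pow(-1, -1))), -885), -1) = Pow(Add(Add(Rational(5, 2), Pow(Add(1, 529), Rational(1, 2)), Mul(Rational(15, 2), -1)), -885), -1) = Pow(Add(Add(Rational(5, 2), Pow(530, Rational(1, 2)), Rational(-15, 2)), -885), -1) = Pow(Add(Add(-5, Pow(530, Rational(1, 2))), -885), -1) = Pow(Add(-890, Pow(530, Rational(1, 2))), -1)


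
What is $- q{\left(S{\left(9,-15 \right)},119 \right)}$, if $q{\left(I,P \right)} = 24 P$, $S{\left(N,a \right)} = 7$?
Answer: $-2856$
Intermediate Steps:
$- q{\left(S{\left(9,-15 \right)},119 \right)} = - 24 \cdot 119 = \left(-1\right) 2856 = -2856$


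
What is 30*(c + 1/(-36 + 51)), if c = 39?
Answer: 1172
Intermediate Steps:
30*(c + 1/(-36 + 51)) = 30*(39 + 1/(-36 + 51)) = 30*(39 + 1/15) = 30*(586/15) = 1172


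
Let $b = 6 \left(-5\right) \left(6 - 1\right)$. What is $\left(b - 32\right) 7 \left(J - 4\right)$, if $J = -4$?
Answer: $10192$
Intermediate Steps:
$b = -150$ ($b = \left(-30\right) 5 = -150$)
$\left(b - 32\right) 7 \left(J - 4\right) = \left(-150 - 32\right) 7 \left(-4 - 4\right) = - 182 \cdot 7 \left(-8\right) = \left(-182\right) \left(-56\right) = 10192$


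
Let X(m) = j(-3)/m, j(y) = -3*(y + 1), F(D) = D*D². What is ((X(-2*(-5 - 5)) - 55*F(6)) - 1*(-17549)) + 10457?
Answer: 161263/10 ≈ 16126.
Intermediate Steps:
F(D) = D³
j(y) = -3 - 3*y (j(y) = -3*(1 + y) = -3 - 3*y)
X(m) = 6/m (X(m) = (-3 - 3*(-3))/m = (-3 + 9)/m = 6/m)
((X(-2*(-5 - 5)) - 55*F(6)) - 1*(-17549)) + 10457 = ((6/((-2*(-5 - 5))) - 55*6³) - 1*(-17549)) + 10457 = ((6/((-2*(-10))) - 55*216) + 17549) + 10457 = ((6/20 - 11880) + 17549) + 10457 = ((6*(1/20) - 11880) + 17549) + 10457 = ((3/10 - 11880) + 17549) + 10457 = (-118797/10 + 17549) + 10457 = 56693/10 + 10457 = 161263/10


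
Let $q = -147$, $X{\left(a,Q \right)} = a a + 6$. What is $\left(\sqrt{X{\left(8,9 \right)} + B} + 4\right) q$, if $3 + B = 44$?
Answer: $-588 - 147 \sqrt{111} \approx -2136.7$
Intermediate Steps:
$B = 41$ ($B = -3 + 44 = 41$)
$X{\left(a,Q \right)} = 6 + a^{2}$ ($X{\left(a,Q \right)} = a^{2} + 6 = 6 + a^{2}$)
$\left(\sqrt{X{\left(8,9 \right)} + B} + 4\right) q = \left(\sqrt{\left(6 + 8^{2}\right) + 41} + 4\right) \left(-147\right) = \left(\sqrt{\left(6 + 64\right) + 41} + 4\right) \left(-147\right) = \left(\sqrt{70 + 41} + 4\right) \left(-147\right) = \left(\sqrt{111} + 4\right) \left(-147\right) = \left(4 + \sqrt{111}\right) \left(-147\right) = -588 - 147 \sqrt{111}$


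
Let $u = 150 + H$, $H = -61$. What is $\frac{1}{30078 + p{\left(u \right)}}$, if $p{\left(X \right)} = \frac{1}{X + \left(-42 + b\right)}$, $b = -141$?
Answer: $\frac{94}{2827331} \approx 3.3247 \cdot 10^{-5}$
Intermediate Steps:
$u = 89$ ($u = 150 - 61 = 89$)
$p{\left(X \right)} = \frac{1}{-183 + X}$ ($p{\left(X \right)} = \frac{1}{X - 183} = \frac{1}{-183 + X}$)
$\frac{1}{30078 + p{\left(u \right)}} = \frac{1}{30078 + \frac{1}{-183 + 89}} = \frac{1}{30078 + \frac{1}{-94}} = \frac{1}{30078 - \frac{1}{94}} = \frac{1}{\frac{2827331}{94}} = \frac{94}{2827331}$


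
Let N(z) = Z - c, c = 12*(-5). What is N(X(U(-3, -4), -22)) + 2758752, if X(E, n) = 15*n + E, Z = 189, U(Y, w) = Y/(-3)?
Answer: 2759001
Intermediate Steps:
U(Y, w) = -Y/3 (U(Y, w) = Y*(-⅓) = -Y/3)
c = -60
X(E, n) = E + 15*n
N(z) = 249 (N(z) = 189 - 1*(-60) = 189 + 60 = 249)
N(X(U(-3, -4), -22)) + 2758752 = 249 + 2758752 = 2759001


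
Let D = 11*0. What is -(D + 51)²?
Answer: -2601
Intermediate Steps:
D = 0
-(D + 51)² = -(0 + 51)² = -1*51² = -1*2601 = -2601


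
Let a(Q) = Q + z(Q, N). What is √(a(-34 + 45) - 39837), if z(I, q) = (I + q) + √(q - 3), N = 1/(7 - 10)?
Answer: √(-358338 + 3*I*√30)/3 ≈ 0.0045749 + 199.54*I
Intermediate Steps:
N = -⅓ (N = 1/(-3) = -⅓ ≈ -0.33333)
z(I, q) = I + q + √(-3 + q) (z(I, q) = (I + q) + √(-3 + q) = I + q + √(-3 + q))
a(Q) = -⅓ + 2*Q + I*√30/3 (a(Q) = Q + (Q - ⅓ + √(-3 - ⅓)) = Q + (Q - ⅓ + √(-10/3)) = Q + (Q - ⅓ + I*√30/3) = Q + (-⅓ + Q + I*√30/3) = -⅓ + 2*Q + I*√30/3)
√(a(-34 + 45) - 39837) = √((-⅓ + 2*(-34 + 45) + I*√30/3) - 39837) = √((-⅓ + 2*11 + I*√30/3) - 39837) = √((-⅓ + 22 + I*√30/3) - 39837) = √((65/3 + I*√30/3) - 39837) = √(-119446/3 + I*√30/3)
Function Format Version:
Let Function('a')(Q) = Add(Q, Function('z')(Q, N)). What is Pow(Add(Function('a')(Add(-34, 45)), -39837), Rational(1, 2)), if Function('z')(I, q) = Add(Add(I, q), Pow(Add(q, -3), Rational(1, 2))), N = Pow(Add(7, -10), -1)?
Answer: Mul(Rational(1, 3), Pow(Add(-358338, Mul(3, I, Pow(30, Rational(1, 2)))), Rational(1, 2))) ≈ Add(0.0045749, Mul(199.54, I))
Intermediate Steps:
N = Rational(-1, 3) (N = Pow(-3, -1) = Rational(-1, 3) ≈ -0.33333)
Function('z')(I, q) = Add(I, q, Pow(Add(-3, q), Rational(1, 2))) (Function('z')(I, q) = Add(Add(I, q), Pow(Add(-3, q), Rational(1, 2))) = Add(I, q, Pow(Add(-3, q), Rational(1, 2))))
Function('a')(Q) = Add(Rational(-1, 3), Mul(2, Q), Mul(Rational(1, 3), I, Pow(30, Rational(1, 2)))) (Function('a')(Q) = Add(Q, Add(Q, Rational(-1, 3), Pow(Add(-3, Rational(-1, 3)), Rational(1, 2)))) = Add(Q, Add(Q, Rational(-1, 3), Pow(Rational(-10, 3), Rational(1, 2)))) = Add(Q, Add(Q, Rational(-1, 3), Mul(Rational(1, 3), I, Pow(30, Rational(1, 2))))) = Add(Q, Add(Rational(-1, 3), Q, Mul(Rational(1, 3), I, Pow(30, Rational(1, 2))))) = Add(Rational(-1, 3), Mul(2, Q), Mul(Rational(1, 3), I, Pow(30, Rational(1, 2)))))
Pow(Add(Function('a')(Add(-34, 45)), -39837), Rational(1, 2)) = Pow(Add(Add(Rational(-1, 3), Mul(2, Add(-34, 45)), Mul(Rational(1, 3), I, Pow(30, Rational(1, 2)))), -39837), Rational(1, 2)) = Pow(Add(Add(Rational(-1, 3), Mul(2, 11), Mul(Rational(1, 3), I, Pow(30, Rational(1, 2)))), -39837), Rational(1, 2)) = Pow(Add(Add(Rational(-1, 3), 22, Mul(Rational(1, 3), I, Pow(30, Rational(1, 2)))), -39837), Rational(1, 2)) = Pow(Add(Add(Rational(65, 3), Mul(Rational(1, 3), I, Pow(30, Rational(1, 2)))), -39837), Rational(1, 2)) = Pow(Add(Rational(-119446, 3), Mul(Rational(1, 3), I, Pow(30, Rational(1, 2)))), Rational(1, 2))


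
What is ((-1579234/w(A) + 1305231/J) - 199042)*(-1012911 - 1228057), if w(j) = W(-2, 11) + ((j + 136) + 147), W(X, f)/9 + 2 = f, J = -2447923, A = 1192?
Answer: 426911418367835447988/952242047 ≈ 4.4832e+11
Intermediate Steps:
W(X, f) = -18 + 9*f
w(j) = 364 + j (w(j) = (-18 + 9*11) + ((j + 136) + 147) = (-18 + 99) + ((136 + j) + 147) = 81 + (283 + j) = 364 + j)
((-1579234/w(A) + 1305231/J) - 199042)*(-1012911 - 1228057) = ((-1579234/(364 + 1192) + 1305231/(-2447923)) - 199042)*(-1012911 - 1228057) = ((-1579234/1556 + 1305231*(-1/2447923)) - 199042)*(-2240968) = ((-1579234*1/1556 - 1305231/2447923) - 199042)*(-2240968) = ((-789617/778 - 1305231/2447923) - 199042)*(-2240968) = (-1933937085209/1904484094 - 199042)*(-2240968) = -381006260123157/1904484094*(-2240968) = 426911418367835447988/952242047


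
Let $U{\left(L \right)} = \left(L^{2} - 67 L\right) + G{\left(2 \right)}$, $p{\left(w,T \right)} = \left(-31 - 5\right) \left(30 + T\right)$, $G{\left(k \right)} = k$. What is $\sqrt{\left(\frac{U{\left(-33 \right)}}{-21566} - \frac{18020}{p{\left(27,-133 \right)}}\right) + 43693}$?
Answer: $\frac{\sqrt{485018389056535729}}{3331947} \approx 209.02$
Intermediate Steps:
$p{\left(w,T \right)} = -1080 - 36 T$ ($p{\left(w,T \right)} = - 36 \left(30 + T\right) = -1080 - 36 T$)
$U{\left(L \right)} = 2 + L^{2} - 67 L$ ($U{\left(L \right)} = \left(L^{2} - 67 L\right) + 2 = 2 + L^{2} - 67 L$)
$\sqrt{\left(\frac{U{\left(-33 \right)}}{-21566} - \frac{18020}{p{\left(27,-133 \right)}}\right) + 43693} = \sqrt{\left(\frac{2 + \left(-33\right)^{2} - -2211}{-21566} - \frac{18020}{-1080 - -4788}\right) + 43693} = \sqrt{\left(\left(2 + 1089 + 2211\right) \left(- \frac{1}{21566}\right) - \frac{18020}{-1080 + 4788}\right) + 43693} = \sqrt{\left(3302 \left(- \frac{1}{21566}\right) - \frac{18020}{3708}\right) + 43693} = \sqrt{\left(- \frac{1651}{10783} - \frac{4505}{927}\right) + 43693} = \sqrt{- \frac{50107892}{9995841} + 43693} = \sqrt{\frac{436698172921}{9995841}} = \frac{\sqrt{485018389056535729}}{3331947}$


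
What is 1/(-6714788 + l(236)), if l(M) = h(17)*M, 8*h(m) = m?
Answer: -2/13428573 ≈ -1.4894e-7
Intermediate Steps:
h(m) = m/8
l(M) = 17*M/8 (l(M) = ((⅛)*17)*M = 17*M/8)
1/(-6714788 + l(236)) = 1/(-6714788 + (17/8)*236) = 1/(-6714788 + 1003/2) = 1/(-13428573/2) = -2/13428573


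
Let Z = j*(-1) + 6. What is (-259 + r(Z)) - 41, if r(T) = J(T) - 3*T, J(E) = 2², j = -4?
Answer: -326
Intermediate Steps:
Z = 10 (Z = -4*(-1) + 6 = 4 + 6 = 10)
J(E) = 4
r(T) = 4 - 3*T
(-259 + r(Z)) - 41 = (-259 + (4 - 3*10)) - 41 = (-259 + (4 - 30)) - 41 = (-259 - 26) - 41 = -285 - 41 = -326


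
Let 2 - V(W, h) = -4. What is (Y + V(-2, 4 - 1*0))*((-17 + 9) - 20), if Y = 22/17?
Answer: -3472/17 ≈ -204.24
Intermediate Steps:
V(W, h) = 6 (V(W, h) = 2 - 1*(-4) = 2 + 4 = 6)
Y = 22/17 (Y = 22*(1/17) = 22/17 ≈ 1.2941)
(Y + V(-2, 4 - 1*0))*((-17 + 9) - 20) = (22/17 + 6)*((-17 + 9) - 20) = 124*(-8 - 20)/17 = (124/17)*(-28) = -3472/17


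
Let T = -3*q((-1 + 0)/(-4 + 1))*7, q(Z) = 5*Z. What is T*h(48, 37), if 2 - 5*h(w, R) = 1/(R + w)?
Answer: -1183/85 ≈ -13.918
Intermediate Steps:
h(w, R) = ⅖ - 1/(5*(R + w))
T = -35 (T = -15*(-1 + 0)/(-4 + 1)*7 = -15*(-1/(-3))*7 = -15*(-1*(-⅓))*7 = -15/3*7 = -3*5/3*7 = -5*7 = -35)
T*h(48, 37) = -7*(-1 + 2*37 + 2*48)/(37 + 48) = -7*(-1 + 74 + 96)/85 = -7*169/85 = -35*169/425 = -1183/85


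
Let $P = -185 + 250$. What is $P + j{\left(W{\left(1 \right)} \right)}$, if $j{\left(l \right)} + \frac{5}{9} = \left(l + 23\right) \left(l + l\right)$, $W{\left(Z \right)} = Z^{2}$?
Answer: $\frac{1012}{9} \approx 112.44$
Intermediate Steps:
$j{\left(l \right)} = - \frac{5}{9} + 2 l \left(23 + l\right)$ ($j{\left(l \right)} = - \frac{5}{9} + \left(l + 23\right) \left(l + l\right) = - \frac{5}{9} + \left(23 + l\right) 2 l = - \frac{5}{9} + 2 l \left(23 + l\right)$)
$P = 65$
$P + j{\left(W{\left(1 \right)} \right)} = 65 + \left(- \frac{5}{9} + 2 \left(1^{2}\right)^{2} + 46 \cdot 1^{2}\right) = 65 + \left(- \frac{5}{9} + 2 \cdot 1^{2} + 46 \cdot 1\right) = 65 + \left(- \frac{5}{9} + 2 \cdot 1 + 46\right) = 65 + \left(- \frac{5}{9} + 2 + 46\right) = 65 + \frac{427}{9} = \frac{1012}{9}$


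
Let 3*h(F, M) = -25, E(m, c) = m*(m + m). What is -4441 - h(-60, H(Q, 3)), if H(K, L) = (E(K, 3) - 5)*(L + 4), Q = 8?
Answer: -13298/3 ≈ -4432.7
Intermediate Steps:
E(m, c) = 2*m² (E(m, c) = m*(2*m) = 2*m²)
H(K, L) = (-5 + 2*K²)*(4 + L) (H(K, L) = (2*K² - 5)*(L + 4) = (-5 + 2*K²)*(4 + L))
h(F, M) = -25/3 (h(F, M) = (⅓)*(-25) = -25/3)
-4441 - h(-60, H(Q, 3)) = -4441 - 1*(-25/3) = -4441 + 25/3 = -13298/3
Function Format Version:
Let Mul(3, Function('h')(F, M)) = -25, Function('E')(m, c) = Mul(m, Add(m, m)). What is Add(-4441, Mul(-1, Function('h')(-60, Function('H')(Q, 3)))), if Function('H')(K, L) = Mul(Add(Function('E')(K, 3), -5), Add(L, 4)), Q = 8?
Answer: Rational(-13298, 3) ≈ -4432.7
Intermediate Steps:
Function('E')(m, c) = Mul(2, Pow(m, 2)) (Function('E')(m, c) = Mul(m, Mul(2, m)) = Mul(2, Pow(m, 2)))
Function('H')(K, L) = Mul(Add(-5, Mul(2, Pow(K, 2))), Add(4, L)) (Function('H')(K, L) = Mul(Add(Mul(2, Pow(K, 2)), -5), Add(L, 4)) = Mul(Add(-5, Mul(2, Pow(K, 2))), Add(4, L)))
Function('h')(F, M) = Rational(-25, 3) (Function('h')(F, M) = Mul(Rational(1, 3), -25) = Rational(-25, 3))
Add(-4441, Mul(-1, Function('h')(-60, Function('H')(Q, 3)))) = Add(-4441, Mul(-1, Rational(-25, 3))) = Add(-4441, Rational(25, 3)) = Rational(-13298, 3)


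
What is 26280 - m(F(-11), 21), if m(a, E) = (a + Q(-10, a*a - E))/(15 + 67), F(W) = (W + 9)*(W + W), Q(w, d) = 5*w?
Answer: 1077483/41 ≈ 26280.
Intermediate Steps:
F(W) = 2*W*(9 + W) (F(W) = (9 + W)*(2*W) = 2*W*(9 + W))
m(a, E) = -25/41 + a/82 (m(a, E) = (a + 5*(-10))/(15 + 67) = (a - 50)/82 = (-50 + a)*(1/82) = -25/41 + a/82)
26280 - m(F(-11), 21) = 26280 - (-25/41 + (2*(-11)*(9 - 11))/82) = 26280 - (-25/41 + (2*(-11)*(-2))/82) = 26280 - (-25/41 + (1/82)*44) = 26280 - (-25/41 + 22/41) = 26280 - 1*(-3/41) = 26280 + 3/41 = 1077483/41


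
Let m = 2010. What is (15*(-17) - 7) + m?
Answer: 1748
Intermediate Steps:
(15*(-17) - 7) + m = (15*(-17) - 7) + 2010 = (-255 - 7) + 2010 = -262 + 2010 = 1748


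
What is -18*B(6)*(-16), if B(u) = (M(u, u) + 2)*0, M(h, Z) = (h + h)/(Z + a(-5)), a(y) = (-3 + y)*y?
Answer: 0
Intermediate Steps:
a(y) = y*(-3 + y)
M(h, Z) = 2*h/(40 + Z) (M(h, Z) = (h + h)/(Z - 5*(-3 - 5)) = (2*h)/(Z - 5*(-8)) = (2*h)/(Z + 40) = (2*h)/(40 + Z) = 2*h/(40 + Z))
B(u) = 0 (B(u) = (2*u/(40 + u) + 2)*0 = (2 + 2*u/(40 + u))*0 = 0)
-18*B(6)*(-16) = -18*0*(-16) = 0*(-16) = 0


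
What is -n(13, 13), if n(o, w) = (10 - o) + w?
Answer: -10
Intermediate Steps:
n(o, w) = 10 + w - o
-n(13, 13) = -(10 + 13 - 1*13) = -(10 + 13 - 13) = -1*10 = -10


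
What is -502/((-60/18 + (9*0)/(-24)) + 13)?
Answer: -1506/29 ≈ -51.931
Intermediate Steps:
-502/((-60/18 + (9*0)/(-24)) + 13) = -502/((-60*1/18 + 0*(-1/24)) + 13) = -502/((-10/3 + 0) + 13) = -502/(-10/3 + 13) = -502/29/3 = -502*3/29 = -1506/29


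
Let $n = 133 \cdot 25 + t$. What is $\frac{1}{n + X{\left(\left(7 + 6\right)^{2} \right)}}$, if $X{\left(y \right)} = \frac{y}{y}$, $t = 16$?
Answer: $\frac{1}{3342} \approx 0.00029922$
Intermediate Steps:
$n = 3341$ ($n = 133 \cdot 25 + 16 = 3325 + 16 = 3341$)
$X{\left(y \right)} = 1$
$\frac{1}{n + X{\left(\left(7 + 6\right)^{2} \right)}} = \frac{1}{3341 + 1} = \frac{1}{3342}$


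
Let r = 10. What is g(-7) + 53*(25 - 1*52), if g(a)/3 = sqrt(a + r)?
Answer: -1431 + 3*sqrt(3) ≈ -1425.8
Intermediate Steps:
g(a) = 3*sqrt(10 + a) (g(a) = 3*sqrt(a + 10) = 3*sqrt(10 + a))
g(-7) + 53*(25 - 1*52) = 3*sqrt(10 - 7) + 53*(25 - 1*52) = 3*sqrt(3) + 53*(25 - 52) = 3*sqrt(3) + 53*(-27) = 3*sqrt(3) - 1431 = -1431 + 3*sqrt(3)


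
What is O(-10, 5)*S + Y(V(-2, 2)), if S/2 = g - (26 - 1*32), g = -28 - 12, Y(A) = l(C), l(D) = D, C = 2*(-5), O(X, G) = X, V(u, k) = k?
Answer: 670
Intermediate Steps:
C = -10
Y(A) = -10
g = -40
S = -68 (S = 2*(-40 - (26 - 1*32)) = 2*(-40 - (26 - 32)) = 2*(-40 - 1*(-6)) = 2*(-40 + 6) = 2*(-34) = -68)
O(-10, 5)*S + Y(V(-2, 2)) = -10*(-68) - 10 = 680 - 10 = 670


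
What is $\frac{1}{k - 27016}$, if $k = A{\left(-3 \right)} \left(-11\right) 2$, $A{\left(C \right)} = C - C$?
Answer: $- \frac{1}{27016} \approx -3.7015 \cdot 10^{-5}$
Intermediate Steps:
$A{\left(C \right)} = 0$
$k = 0$ ($k = 0 \left(-11\right) 2 = 0 \cdot 2 = 0$)
$\frac{1}{k - 27016} = \frac{1}{0 - 27016} = \frac{1}{-27016} = - \frac{1}{27016}$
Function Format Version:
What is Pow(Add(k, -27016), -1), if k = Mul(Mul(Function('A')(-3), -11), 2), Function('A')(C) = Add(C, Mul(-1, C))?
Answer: Rational(-1, 27016) ≈ -3.7015e-5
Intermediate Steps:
Function('A')(C) = 0
k = 0 (k = Mul(Mul(0, -11), 2) = Mul(0, 2) = 0)
Pow(Add(k, -27016), -1) = Pow(Add(0, -27016), -1) = Pow(-27016, -1) = Rational(-1, 27016)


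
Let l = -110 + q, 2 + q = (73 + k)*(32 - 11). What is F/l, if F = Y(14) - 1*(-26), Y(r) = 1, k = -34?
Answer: 27/707 ≈ 0.038190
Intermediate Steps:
q = 817 (q = -2 + (73 - 34)*(32 - 11) = -2 + 39*21 = -2 + 819 = 817)
F = 27 (F = 1 - 1*(-26) = 1 + 26 = 27)
l = 707 (l = -110 + 817 = 707)
F/l = 27/707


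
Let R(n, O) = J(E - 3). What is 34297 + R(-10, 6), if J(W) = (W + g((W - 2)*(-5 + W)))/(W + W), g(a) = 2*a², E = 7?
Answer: 68597/2 ≈ 34299.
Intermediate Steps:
J(W) = (W + 2*(-5 + W)²*(-2 + W)²)/(2*W) (J(W) = (W + 2*((W - 2)*(-5 + W))²)/(W + W) = (W + 2*((-2 + W)*(-5 + W))²)/((2*W)) = (W + 2*((-5 + W)*(-2 + W))²)*(1/(2*W)) = (W + 2*((-5 + W)²*(-2 + W)²))*(1/(2*W)) = (W + 2*(-5 + W)²*(-2 + W)²)*(1/(2*W)) = (W + 2*(-5 + W)²*(-2 + W)²)/(2*W))
R(n, O) = 3/2 (R(n, O) = ((10 + (7 - 3)² - 7*(7 - 3))² + (7 - 3)/2)/(7 - 3) = ((10 + 4² - 7*4)² + (½)*4)/4 = ((10 + 16 - 28)² + 2)/4 = ((-2)² + 2)/4 = (4 + 2)/4 = (¼)*6 = 3/2)
34297 + R(-10, 6) = 34297 + 3/2 = 68597/2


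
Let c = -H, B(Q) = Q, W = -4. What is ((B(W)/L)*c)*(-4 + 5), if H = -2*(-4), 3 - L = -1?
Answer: 8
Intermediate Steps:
L = 4 (L = 3 - 1*(-1) = 3 + 1 = 4)
H = 8
c = -8 (c = -1*8 = -8)
((B(W)/L)*c)*(-4 + 5) = (-4/4*(-8))*(-4 + 5) = (-4*¼*(-8))*1 = -1*(-8)*1 = 8*1 = 8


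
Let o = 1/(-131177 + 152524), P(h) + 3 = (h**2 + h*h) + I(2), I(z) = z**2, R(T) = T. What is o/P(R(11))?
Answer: 1/5187321 ≈ 1.9278e-7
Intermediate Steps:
P(h) = 1 + 2*h**2 (P(h) = -3 + ((h**2 + h*h) + 2**2) = -3 + ((h**2 + h**2) + 4) = -3 + (2*h**2 + 4) = -3 + (4 + 2*h**2) = 1 + 2*h**2)
o = 1/21347 ≈ 4.6845e-5
o/P(R(11)) = 1/(21347*(1 + 2*11**2)) = 1/(21347*(1 + 2*121)) = 1/(21347*(1 + 242)) = (1/21347)/243 = (1/21347)*(1/243) = 1/5187321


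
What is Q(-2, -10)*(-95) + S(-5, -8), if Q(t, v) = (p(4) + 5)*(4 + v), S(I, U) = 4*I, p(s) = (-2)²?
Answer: 5110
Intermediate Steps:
p(s) = 4
Q(t, v) = 36 + 9*v (Q(t, v) = (4 + 5)*(4 + v) = 9*(4 + v) = 36 + 9*v)
Q(-2, -10)*(-95) + S(-5, -8) = (36 + 9*(-10))*(-95) + 4*(-5) = (36 - 90)*(-95) - 20 = -54*(-95) - 20 = 5130 - 20 = 5110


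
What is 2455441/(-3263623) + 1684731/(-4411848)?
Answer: -5443786435127/4799536201768 ≈ -1.1342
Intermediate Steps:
2455441/(-3263623) + 1684731/(-4411848) = 2455441*(-1/3263623) + 1684731*(-1/4411848) = -2455441/3263623 - 561577/1470616 = -5443786435127/4799536201768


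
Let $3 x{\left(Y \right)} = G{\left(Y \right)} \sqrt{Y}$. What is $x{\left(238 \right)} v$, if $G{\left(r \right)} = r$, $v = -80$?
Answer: $- \frac{19040 \sqrt{238}}{3} \approx -97912.0$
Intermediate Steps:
$x{\left(Y \right)} = \frac{Y^{\frac{3}{2}}}{3}$ ($x{\left(Y \right)} = \frac{Y \sqrt{Y}}{3} = \frac{Y^{\frac{3}{2}}}{3}$)
$x{\left(238 \right)} v = \frac{238^{\frac{3}{2}}}{3} \left(-80\right) = \frac{238 \sqrt{238}}{3} \left(-80\right) = - \frac{19040 \sqrt{238}}{3}$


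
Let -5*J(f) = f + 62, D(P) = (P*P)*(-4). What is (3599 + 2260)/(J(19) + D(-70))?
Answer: -29295/98081 ≈ -0.29868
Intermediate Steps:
D(P) = -4*P² (D(P) = P²*(-4) = -4*P²)
J(f) = -62/5 - f/5 (J(f) = -(f + 62)/5 = -(62 + f)/5 = -62/5 - f/5)
(3599 + 2260)/(J(19) + D(-70)) = (3599 + 2260)/((-62/5 - ⅕*19) - 4*(-70)²) = 5859/((-62/5 - 19/5) - 4*4900) = 5859/(-81/5 - 19600) = 5859/(-98081/5) = 5859*(-5/98081) = -29295/98081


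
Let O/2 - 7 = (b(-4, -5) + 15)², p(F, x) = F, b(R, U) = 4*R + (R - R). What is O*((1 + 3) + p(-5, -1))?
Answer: -16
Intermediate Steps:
b(R, U) = 4*R (b(R, U) = 4*R + 0 = 4*R)
O = 16 (O = 14 + 2*(4*(-4) + 15)² = 14 + 2*(-16 + 15)² = 14 + 2*(-1)² = 14 + 2*1 = 14 + 2 = 16)
O*((1 + 3) + p(-5, -1)) = 16*((1 + 3) - 5) = 16*(4 - 5) = 16*(-1) = -16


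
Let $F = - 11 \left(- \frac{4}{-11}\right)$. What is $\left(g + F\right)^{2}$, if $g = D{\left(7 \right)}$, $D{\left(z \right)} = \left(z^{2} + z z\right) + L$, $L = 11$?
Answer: $11025$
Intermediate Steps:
$D{\left(z \right)} = 11 + 2 z^{2}$ ($D{\left(z \right)} = \left(z^{2} + z z\right) + 11 = \left(z^{2} + z^{2}\right) + 11 = 2 z^{2} + 11 = 11 + 2 z^{2}$)
$F = -4$ ($F = - 11 \left(\left(-4\right) \left(- \frac{1}{11}\right)\right) = \left(-11\right) \frac{4}{11} = -4$)
$g = 109$ ($g = 11 + 2 \cdot 7^{2} = 11 + 2 \cdot 49 = 11 + 98 = 109$)
$\left(g + F\right)^{2} = \left(109 - 4\right)^{2} = 105^{2} = 11025$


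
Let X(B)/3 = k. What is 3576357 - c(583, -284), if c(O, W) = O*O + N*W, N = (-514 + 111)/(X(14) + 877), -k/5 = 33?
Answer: 618108162/191 ≈ 3.2362e+6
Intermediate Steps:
k = -165 (k = -5*33 = -165)
X(B) = -495 (X(B) = 3*(-165) = -495)
N = -403/382 (N = (-514 + 111)/(-495 + 877) = -403/382 ≈ -1.0550)
c(O, W) = O² - 403*W/382 (c(O, W) = O*O - 403*W/382 = O² - 403*W/382)
3576357 - c(583, -284) = 3576357 - (583² - 403/382*(-284)) = 3576357 - (339889 + 57226/191) = 3576357 - 1*64976025/191 = 3576357 - 64976025/191 = 618108162/191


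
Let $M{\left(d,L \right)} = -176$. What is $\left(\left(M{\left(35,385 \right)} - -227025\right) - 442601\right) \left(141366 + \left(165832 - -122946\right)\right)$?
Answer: $-92804428288$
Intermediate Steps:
$\left(\left(M{\left(35,385 \right)} - -227025\right) - 442601\right) \left(141366 + \left(165832 - -122946\right)\right) = \left(\left(-176 - -227025\right) - 442601\right) \left(141366 + \left(165832 - -122946\right)\right) = \left(\left(-176 + 227025\right) - 442601\right) \left(141366 + \left(165832 + 122946\right)\right) = \left(226849 - 442601\right) \left(141366 + 288778\right) = \left(-215752\right) 430144 = -92804428288$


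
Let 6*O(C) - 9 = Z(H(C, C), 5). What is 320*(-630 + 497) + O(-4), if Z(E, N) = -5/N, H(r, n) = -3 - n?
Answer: -127676/3 ≈ -42559.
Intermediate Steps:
O(C) = 4/3 (O(C) = 3/2 + (-5/5)/6 = 3/2 + (-5*⅕)/6 = 3/2 + (⅙)*(-1) = 3/2 - ⅙ = 4/3)
320*(-630 + 497) + O(-4) = 320*(-630 + 497) + 4/3 = 320*(-133) + 4/3 = -42560 + 4/3 = -127676/3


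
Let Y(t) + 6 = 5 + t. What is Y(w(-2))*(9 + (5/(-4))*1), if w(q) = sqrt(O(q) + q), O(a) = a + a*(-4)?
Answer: 31/4 ≈ 7.7500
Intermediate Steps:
O(a) = -3*a (O(a) = a - 4*a = -3*a)
w(q) = sqrt(2)*sqrt(-q) (w(q) = sqrt(-3*q + q) = sqrt(-2*q) = sqrt(2)*sqrt(-q))
Y(t) = -1 + t (Y(t) = -6 + (5 + t) = -1 + t)
Y(w(-2))*(9 + (5/(-4))*1) = (-1 + sqrt(2)*sqrt(-1*(-2)))*(9 + (5/(-4))*1) = (-1 + sqrt(2)*sqrt(2))*(9 + (5*(-1/4))*1) = (-1 + 2)*(9 - 5/4*1) = 1*(9 - 5/4) = 1*(31/4) = 31/4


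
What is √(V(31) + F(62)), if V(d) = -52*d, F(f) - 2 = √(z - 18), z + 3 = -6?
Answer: √(-1610 + 3*I*√3) ≈ 0.06475 + 40.125*I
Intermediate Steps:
z = -9 (z = -3 - 6 = -9)
F(f) = 2 + 3*I*√3 (F(f) = 2 + √(-9 - 18) = 2 + √(-27) = 2 + 3*I*√3)
√(V(31) + F(62)) = √(-52*31 + (2 + 3*I*√3)) = √(-1612 + (2 + 3*I*√3)) = √(-1610 + 3*I*√3)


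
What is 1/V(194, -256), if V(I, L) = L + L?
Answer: -1/512 ≈ -0.0019531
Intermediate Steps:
V(I, L) = 2*L
1/V(194, -256) = 1/(2*(-256)) = 1/(-512) = -1/512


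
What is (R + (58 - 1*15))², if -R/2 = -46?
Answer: 18225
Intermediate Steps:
R = 92 (R = -2*(-46) = 92)
(R + (58 - 1*15))² = (92 + (58 - 1*15))² = (92 + (58 - 15))² = (92 + 43)² = 135² = 18225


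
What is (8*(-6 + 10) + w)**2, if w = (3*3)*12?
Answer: 19600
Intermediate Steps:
w = 108 (w = 9*12 = 108)
(8*(-6 + 10) + w)**2 = (8*(-6 + 10) + 108)**2 = (8*4 + 108)**2 = (32 + 108)**2 = 140**2 = 19600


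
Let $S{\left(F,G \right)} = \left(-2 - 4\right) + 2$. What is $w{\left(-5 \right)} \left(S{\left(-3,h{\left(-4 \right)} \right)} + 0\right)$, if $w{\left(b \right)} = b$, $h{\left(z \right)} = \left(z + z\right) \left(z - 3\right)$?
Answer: $20$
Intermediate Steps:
$h{\left(z \right)} = 2 z \left(-3 + z\right)$
$S{\left(F,G \right)} = -4$ ($S{\left(F,G \right)} = -6 + 2 = -4$)
$w{\left(-5 \right)} \left(S{\left(-3,h{\left(-4 \right)} \right)} + 0\right) = - 5 \left(-4 + 0\right) = \left(-5\right) \left(-4\right) = 20$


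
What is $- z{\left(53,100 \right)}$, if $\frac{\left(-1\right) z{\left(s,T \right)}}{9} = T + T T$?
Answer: $90900$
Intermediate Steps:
$z{\left(s,T \right)} = - 9 T - 9 T^{2}$ ($z{\left(s,T \right)} = - 9 \left(T + T T\right) = - 9 \left(T + T^{2}\right) = - 9 T - 9 T^{2}$)
$- z{\left(53,100 \right)} = - \left(-9\right) 100 \left(1 + 100\right) = - \left(-9\right) 100 \cdot 101 = \left(-1\right) \left(-90900\right) = 90900$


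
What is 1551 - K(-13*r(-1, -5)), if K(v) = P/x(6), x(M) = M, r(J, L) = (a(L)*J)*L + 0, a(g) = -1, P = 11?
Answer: 9295/6 ≈ 1549.2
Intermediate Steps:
r(J, L) = -J*L (r(J, L) = (-J)*L + 0 = -J*L + 0 = -J*L)
K(v) = 11/6
1551 - K(-13*r(-1, -5)) = 1551 - 1*11/6 = 1551 - 11/6 = 9295/6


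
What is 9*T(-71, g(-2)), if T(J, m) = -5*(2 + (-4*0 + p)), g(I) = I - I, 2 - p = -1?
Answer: -225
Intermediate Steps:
p = 3 (p = 2 - 1*(-1) = 2 + 1 = 3)
g(I) = 0
T(J, m) = -25 (T(J, m) = -5*(2 + (-4*0 + 3)) = -5*(2 + (0 + 3)) = -5*(2 + 3) = -5*5 = -25)
9*T(-71, g(-2)) = 9*(-25) = -225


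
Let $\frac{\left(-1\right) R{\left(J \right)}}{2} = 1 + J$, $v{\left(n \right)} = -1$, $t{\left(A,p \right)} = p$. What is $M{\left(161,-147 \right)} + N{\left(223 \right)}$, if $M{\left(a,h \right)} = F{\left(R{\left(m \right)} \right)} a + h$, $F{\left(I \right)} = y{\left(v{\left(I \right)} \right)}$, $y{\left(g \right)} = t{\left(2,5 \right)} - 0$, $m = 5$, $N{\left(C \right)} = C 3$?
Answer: $1327$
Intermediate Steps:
$N{\left(C \right)} = 3 C$
$R{\left(J \right)} = -2 - 2 J$ ($R{\left(J \right)} = - 2 \left(1 + J\right) = -2 - 2 J$)
$y{\left(g \right)} = 5$ ($y{\left(g \right)} = 5 - 0 = 5 + 0 = 5$)
$F{\left(I \right)} = 5$
$M{\left(a,h \right)} = h + 5 a$ ($M{\left(a,h \right)} = 5 a + h = h + 5 a$)
$M{\left(161,-147 \right)} + N{\left(223 \right)} = \left(-147 + 5 \cdot 161\right) + 3 \cdot 223 = \left(-147 + 805\right) + 669 = 658 + 669 = 1327$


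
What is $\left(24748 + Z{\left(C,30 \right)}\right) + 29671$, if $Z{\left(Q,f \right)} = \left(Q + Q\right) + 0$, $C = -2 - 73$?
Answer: $54269$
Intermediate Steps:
$C = -75$ ($C = -2 - 73 = -75$)
$Z{\left(Q,f \right)} = 2 Q$ ($Z{\left(Q,f \right)} = 2 Q + 0 = 2 Q$)
$\left(24748 + Z{\left(C,30 \right)}\right) + 29671 = \left(24748 + 2 \left(-75\right)\right) + 29671 = \left(24748 - 150\right) + 29671 = 24598 + 29671 = 54269$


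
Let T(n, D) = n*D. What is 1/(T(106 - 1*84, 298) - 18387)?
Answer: -1/11831 ≈ -8.4524e-5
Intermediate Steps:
T(n, D) = D*n
1/(T(106 - 1*84, 298) - 18387) = 1/(298*(106 - 1*84) - 18387) = 1/(298*(106 - 84) - 18387) = 1/(298*22 - 18387) = 1/(6556 - 18387) = 1/(-11831) = -1/11831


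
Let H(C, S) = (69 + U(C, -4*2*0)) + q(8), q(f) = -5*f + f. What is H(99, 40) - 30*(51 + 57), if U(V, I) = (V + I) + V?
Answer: -3005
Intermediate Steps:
q(f) = -4*f
U(V, I) = I + 2*V (U(V, I) = (I + V) + V = I + 2*V)
H(C, S) = 37 + 2*C (H(C, S) = (69 + (-4*2*0 + 2*C)) - 4*8 = (69 + (-8*0 + 2*C)) - 32 = (69 + (0 + 2*C)) - 32 = (69 + 2*C) - 32 = 37 + 2*C)
H(99, 40) - 30*(51 + 57) = (37 + 2*99) - 30*(51 + 57) = (37 + 198) - 30*108 = 235 - 1*3240 = 235 - 3240 = -3005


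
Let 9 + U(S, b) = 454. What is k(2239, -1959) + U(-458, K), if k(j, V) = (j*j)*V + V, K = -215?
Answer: -9820705553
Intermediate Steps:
U(S, b) = 445 (U(S, b) = -9 + 454 = 445)
k(j, V) = V + V*j² (k(j, V) = j²*V + V = V*j² + V = V + V*j²)
k(2239, -1959) + U(-458, K) = -1959*(1 + 2239²) + 445 = -1959*(1 + 5013121) + 445 = -1959*5013122 + 445 = -9820705998 + 445 = -9820705553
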